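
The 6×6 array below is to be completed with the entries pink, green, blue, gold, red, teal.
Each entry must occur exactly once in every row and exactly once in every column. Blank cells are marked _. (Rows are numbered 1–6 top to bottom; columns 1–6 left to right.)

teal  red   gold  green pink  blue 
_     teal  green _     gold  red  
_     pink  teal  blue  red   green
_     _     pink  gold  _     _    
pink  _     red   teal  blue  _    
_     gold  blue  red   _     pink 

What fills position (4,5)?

Row 2, column 1: row 2 has {green, gold, red, teal} and column 1 has {pink, teal}, leaving only blue.
Row 2, column 4: row 2 has {green, blue, gold, red, teal} and column 4 has {green, blue, gold, red, teal}, leaving only pink.
Row 3, column 1: row 3 has {pink, green, blue, red, teal} and column 1 has {pink, blue, teal}, leaving only gold.
Row 4, column 6: row 4 has {pink, gold} and column 6 has {pink, green, blue, red}, leaving only teal.
Row 4 already has {pink, gold, teal} and column 5 already has {pink, blue, gold, red}, so row 4, column 5 must be green.

green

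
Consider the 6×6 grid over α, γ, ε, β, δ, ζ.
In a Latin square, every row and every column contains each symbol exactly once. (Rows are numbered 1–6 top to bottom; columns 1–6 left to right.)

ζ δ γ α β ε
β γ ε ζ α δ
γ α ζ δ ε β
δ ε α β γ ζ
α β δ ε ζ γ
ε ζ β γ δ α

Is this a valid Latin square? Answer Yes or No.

Each row is a permutation of the 6 symbols, and so is each column.

Yes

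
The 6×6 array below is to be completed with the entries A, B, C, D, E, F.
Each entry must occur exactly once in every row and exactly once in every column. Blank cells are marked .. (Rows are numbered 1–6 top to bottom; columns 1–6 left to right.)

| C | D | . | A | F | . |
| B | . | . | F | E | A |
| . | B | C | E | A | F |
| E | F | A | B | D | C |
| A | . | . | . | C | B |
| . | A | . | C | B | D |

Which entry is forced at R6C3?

E

Row 1, column 6: row 1 has {A, C, D, F} and column 6 has {A, B, C, D, F}, leaving only E.
Row 1, column 3: row 1 has {A, C, D, E, F} and column 3 has {A, C}, leaving only B.
Row 2, column 2: row 2 has {A, B, E, F} and column 2 has {A, B, D, F}, leaving only C.
Row 2, column 3: row 2 has {A, B, C, E, F} and column 3 has {A, B, C}, leaving only D.
Row 3, column 1: row 3 has {A, B, C, E, F} and column 1 has {A, B, C, E}, leaving only D.
Row 5, column 2: row 5 has {A, B, C} and column 2 has {A, B, C, D, F}, leaving only E.
Row 5, column 3: row 5 has {A, B, C, E} and column 3 has {A, B, C, D}, leaving only F.
Row 6 already has {A, B, C, D} and column 3 already has {A, B, C, D, F}, so row 6, column 3 must be E.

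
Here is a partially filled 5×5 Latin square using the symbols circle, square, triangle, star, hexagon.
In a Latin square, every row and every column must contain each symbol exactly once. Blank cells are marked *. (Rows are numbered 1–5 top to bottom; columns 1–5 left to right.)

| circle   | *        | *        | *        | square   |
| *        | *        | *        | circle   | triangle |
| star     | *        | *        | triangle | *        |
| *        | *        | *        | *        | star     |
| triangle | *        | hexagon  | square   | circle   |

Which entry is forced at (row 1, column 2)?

Row 3, column 5: row 3 has {triangle, star} and column 5 has {circle, square, triangle, star}, leaving only hexagon.
Row 4, column 4: row 4 has {star} and column 4 has {circle, square, triangle}, leaving only hexagon.
Row 1, column 4: row 1 has {circle, square} and column 4 has {circle, square, triangle, hexagon}, leaving only star.
Row 1, column 3: row 1 has {circle, square, star} and column 3 has {hexagon}, leaving only triangle.
Row 1 already has {circle, square, triangle, star} and column 2 already has {}, so row 1, column 2 must be hexagon.

hexagon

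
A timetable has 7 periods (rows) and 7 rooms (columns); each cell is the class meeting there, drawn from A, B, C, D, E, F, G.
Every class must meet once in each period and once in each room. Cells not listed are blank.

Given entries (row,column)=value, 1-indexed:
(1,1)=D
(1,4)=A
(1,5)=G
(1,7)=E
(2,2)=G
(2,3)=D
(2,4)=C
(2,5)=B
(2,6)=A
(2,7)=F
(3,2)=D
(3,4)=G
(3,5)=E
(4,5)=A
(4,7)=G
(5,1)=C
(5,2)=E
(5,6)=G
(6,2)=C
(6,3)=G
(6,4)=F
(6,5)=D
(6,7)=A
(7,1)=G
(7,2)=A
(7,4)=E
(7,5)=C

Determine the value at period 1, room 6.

B

Period 2, room 1: period 2 has {A, B, C, D, F, G} and room 1 has {C, D, G}, leaving only E.
Period 5, room 5: period 5 has {C, E, G} and room 5 has {A, B, C, D, E, G}, leaving only F.
Period 6, room 1: period 6 has {A, C, D, F, G} and room 1 has {C, D, E, G}, leaving only B.
Period 4, room 1: period 4 has {A, G} and room 1 has {B, C, D, E, G}, leaving only F.
Period 3, room 1: period 3 has {D, E, G} and room 1 has {B, C, D, E, F, G}, leaving only A.
Period 4, room 2: period 4 has {A, F, G} and room 2 has {A, C, D, E, G}, leaving only B.
Period 1, room 2: period 1 has {A, D, E, G} and room 2 has {A, B, C, D, E, G}, leaving only F.
Period 4, room 4: period 4 has {A, B, F, G} and room 4 has {A, C, E, F, G}, leaving only D.
Period 5, room 4: period 5 has {C, E, F, G} and room 4 has {A, C, D, E, F, G}, leaving only B.
Period 5, room 3: period 5 has {B, C, E, F, G} and room 3 has {D, G}, leaving only A.
Period 5, room 7: period 5 has {A, B, C, E, F, G} and room 7 has {A, E, F, G}, leaving only D.
Period 6, room 6: period 6 has {A, B, C, D, F, G} and room 6 has {A, G}, leaving only E.
Period 4, room 6: period 4 has {A, B, D, F, G} and room 6 has {A, E, G}, leaving only C.
Period 1 already has {A, D, E, F, G} and room 6 already has {A, C, E, G}, so period 1, room 6 must be B.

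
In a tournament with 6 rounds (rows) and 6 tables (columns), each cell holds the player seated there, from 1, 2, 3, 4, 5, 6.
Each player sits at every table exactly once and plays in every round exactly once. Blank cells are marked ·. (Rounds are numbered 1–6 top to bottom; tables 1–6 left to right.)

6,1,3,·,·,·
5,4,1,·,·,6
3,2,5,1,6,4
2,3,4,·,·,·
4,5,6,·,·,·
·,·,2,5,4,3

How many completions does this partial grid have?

Round 1, table 4: eliminating its round and table leaves {2, 4}.
Round 1, table 5: eliminating its round and table leaves {2, 5}.
Round 1, table 6: eliminating its round and table leaves {2, 5}.
Round 2, table 4: eliminating its round and table leaves {2, 3}.
Round 2, table 5: eliminating its round and table leaves {2, 3}.
Round 4, table 4: eliminating its round and table leaves {6}.
Round 4, table 5: eliminating its round and table leaves {1, 5}.
Round 4, table 6: eliminating its round and table leaves {1, 5}.
Round 5, table 4: eliminating its round and table leaves {2, 3}.
Round 5, table 5: eliminating its round and table leaves {1, 2, 3}.
Round 5, table 6: eliminating its round and table leaves {1, 2}.
Round 6, table 1: eliminating its round and table leaves {1}.
Round 6, table 2: eliminating its round and table leaves {6}.
Enumerating the assignments across these blanks that avoid any round or table repeat gives 3 completions.

3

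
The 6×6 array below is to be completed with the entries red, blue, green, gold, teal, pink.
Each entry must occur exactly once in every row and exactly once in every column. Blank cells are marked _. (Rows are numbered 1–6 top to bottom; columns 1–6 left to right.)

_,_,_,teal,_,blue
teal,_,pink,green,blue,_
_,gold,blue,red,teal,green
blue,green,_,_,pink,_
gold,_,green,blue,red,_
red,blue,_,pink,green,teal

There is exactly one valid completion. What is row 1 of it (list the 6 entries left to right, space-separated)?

green pink red teal gold blue

Row 1, column 5: row 1 has {blue, teal} and column 5 has {red, blue, green, teal, pink}, leaving only gold.
Row 1, column 3: row 1 has {blue, gold, teal} and column 3 has {blue, green, pink}, leaving only red.
Row 1, column 2: row 1 has {red, blue, gold, teal} and column 2 has {blue, green, gold}, leaving only pink.
Row 1, column 1: row 1 has {red, blue, gold, teal, pink} and column 1 has {red, blue, gold, teal}, leaving only green.
So row 1 reads: green pink red teal gold blue.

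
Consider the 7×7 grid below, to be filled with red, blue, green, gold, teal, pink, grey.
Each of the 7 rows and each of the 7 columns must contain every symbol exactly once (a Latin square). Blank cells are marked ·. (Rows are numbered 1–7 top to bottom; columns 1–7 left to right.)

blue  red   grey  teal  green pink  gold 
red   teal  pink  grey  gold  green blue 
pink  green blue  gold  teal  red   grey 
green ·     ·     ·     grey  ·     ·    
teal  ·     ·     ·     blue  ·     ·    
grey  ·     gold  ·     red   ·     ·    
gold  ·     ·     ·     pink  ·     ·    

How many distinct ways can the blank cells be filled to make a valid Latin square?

17

Row 4, column 2: eliminating its row and column leaves {blue, gold, pink}.
Row 4, column 3: eliminating its row and column leaves {red, teal}.
Row 4, column 4: eliminating its row and column leaves {red, blue, pink}.
Row 4, column 6: eliminating its row and column leaves {blue, gold, teal}.
Row 4, column 7: eliminating its row and column leaves {red, teal, pink}.
Row 5, column 2: eliminating its row and column leaves {gold, pink, grey}.
Row 5, column 3: eliminating its row and column leaves {red, green}.
Row 5, column 4: eliminating its row and column leaves {red, green, pink}.
Row 5, column 6: eliminating its row and column leaves {gold, grey}.
Row 5, column 7: eliminating its row and column leaves {red, green, pink}.
Row 6, column 2: eliminating its row and column leaves {blue, pink}.
Row 6, column 4: eliminating its row and column leaves {blue, green, pink}.
Row 6, column 6: eliminating its row and column leaves {blue, teal}.
Row 6, column 7: eliminating its row and column leaves {green, teal, pink}.
Row 7, column 2: eliminating its row and column leaves {blue, grey}.
Row 7, column 3: eliminating its row and column leaves {red, green, teal}.
Row 7, column 4: eliminating its row and column leaves {red, blue, green}.
Row 7, column 6: eliminating its row and column leaves {blue, teal, grey}.
Row 7, column 7: eliminating its row and column leaves {red, green, teal}.
Enumerating the assignments across these blanks that avoid any row or column repeat gives 17 completions.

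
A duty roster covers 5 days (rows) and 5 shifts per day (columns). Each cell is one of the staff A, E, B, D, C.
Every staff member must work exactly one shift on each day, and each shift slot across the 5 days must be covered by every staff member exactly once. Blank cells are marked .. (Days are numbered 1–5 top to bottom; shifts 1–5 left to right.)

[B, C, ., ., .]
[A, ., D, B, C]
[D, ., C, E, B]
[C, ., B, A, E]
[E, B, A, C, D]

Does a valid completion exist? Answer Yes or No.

No day or shift among the givens repeats a symbol, and propagating forced cells runs into no contradiction.
One valid completion exists (for instance, B C E D A / A E D B C / D A C E B / C D B A E / E B A C D).

Yes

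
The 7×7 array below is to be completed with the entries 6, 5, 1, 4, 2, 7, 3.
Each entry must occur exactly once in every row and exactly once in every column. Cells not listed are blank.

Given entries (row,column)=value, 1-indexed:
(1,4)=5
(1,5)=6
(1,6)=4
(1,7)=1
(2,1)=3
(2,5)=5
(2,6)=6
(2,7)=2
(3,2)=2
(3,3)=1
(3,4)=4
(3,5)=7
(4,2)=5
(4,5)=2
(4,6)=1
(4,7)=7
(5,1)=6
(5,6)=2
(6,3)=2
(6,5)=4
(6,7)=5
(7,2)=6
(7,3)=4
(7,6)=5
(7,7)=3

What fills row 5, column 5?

3

Row 2, column 3: row 2 has {6, 5, 2, 3} and column 3 has {1, 4, 2}, leaving only 7.
Row 1, column 3: row 1 has {6, 5, 1, 4} and column 3 has {1, 4, 2, 7}, leaving only 3.
Row 1, column 2: row 1 has {6, 5, 1, 4, 3} and column 2 has {6, 5, 2}, leaving only 7.
Row 1, column 1: row 1 has {6, 5, 1, 4, 7, 3} and column 1 has {6, 3}, leaving only 2.
Row 2, column 4: row 2 has {6, 5, 2, 7, 3} and column 4 has {5, 4}, leaving only 1.
Row 2, column 2: row 2 has {6, 5, 1, 2, 7, 3} and column 2 has {6, 5, 2, 7}, leaving only 4.
Row 3, column 1: row 3 has {1, 4, 2, 7} and column 1 has {6, 2, 3}, leaving only 5.
Row 3, column 6: row 3 has {5, 1, 4, 2, 7} and column 6 has {6, 5, 1, 4, 2}, leaving only 3.
Row 3, column 7: row 3 has {5, 1, 4, 2, 7, 3} and column 7 has {5, 1, 2, 7, 3}, leaving only 6.
Row 4, column 1: row 4 has {5, 1, 2, 7} and column 1 has {6, 5, 2, 3}, leaving only 4.
Row 4, column 3: row 4 has {5, 1, 4, 2, 7} and column 3 has {1, 4, 2, 7, 3}, leaving only 6.
Row 4, column 4: row 4 has {6, 5, 1, 4, 2, 7} and column 4 has {5, 1, 4}, leaving only 3.
Row 5, column 3: row 5 has {6, 2} and column 3 has {6, 1, 4, 2, 7, 3}, leaving only 5.
Row 5, column 4: row 5 has {6, 5, 2} and column 4 has {5, 1, 4, 3}, leaving only 7.
Row 5, column 7: row 5 has {6, 5, 2, 7} and column 7 has {6, 5, 1, 2, 7, 3}, leaving only 4.
Row 6, column 4: row 6 has {5, 4, 2} and column 4 has {5, 1, 4, 7, 3}, leaving only 6.
Row 6, column 6: row 6 has {6, 5, 4, 2} and column 6 has {6, 5, 1, 4, 2, 3}, leaving only 7.
Row 6, column 1: row 6 has {6, 5, 4, 2, 7} and column 1 has {6, 5, 4, 2, 3}, leaving only 1.
Row 6, column 2: row 6 has {6, 5, 1, 4, 2, 7} and column 2 has {6, 5, 4, 2, 7}, leaving only 3.
Row 5, column 2: row 5 has {6, 5, 4, 2, 7} and column 2 has {6, 5, 4, 2, 7, 3}, leaving only 1.
Row 5 already has {6, 5, 1, 4, 2, 7} and column 5 already has {6, 5, 4, 2, 7}, so row 5, column 5 must be 3.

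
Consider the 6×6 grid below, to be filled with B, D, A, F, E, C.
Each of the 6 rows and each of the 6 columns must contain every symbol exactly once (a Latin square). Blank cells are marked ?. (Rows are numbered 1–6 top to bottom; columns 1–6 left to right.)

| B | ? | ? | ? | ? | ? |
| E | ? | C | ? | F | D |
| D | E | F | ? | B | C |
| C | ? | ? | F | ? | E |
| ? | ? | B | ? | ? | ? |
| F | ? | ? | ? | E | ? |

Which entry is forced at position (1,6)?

A

Row 3, column 4: row 3 has {B, D, F, E, C} and column 4 has {F}, leaving only A.
Row 2, column 4: row 2 has {D, F, E, C} and column 4 has {A, F}, leaving only B.
Row 2, column 2: row 2 has {B, D, F, E, C} and column 2 has {E}, leaving only A.
Row 5, column 1: row 5 has {B} and column 1 has {B, D, F, E, C}, leaving only A.
Row 5, column 6: row 5 has {B, A} and column 6 has {D, E, C}, leaving only F.
Row 1 already has {B} and column 6 already has {D, F, E, C}, so row 1, column 6 must be A.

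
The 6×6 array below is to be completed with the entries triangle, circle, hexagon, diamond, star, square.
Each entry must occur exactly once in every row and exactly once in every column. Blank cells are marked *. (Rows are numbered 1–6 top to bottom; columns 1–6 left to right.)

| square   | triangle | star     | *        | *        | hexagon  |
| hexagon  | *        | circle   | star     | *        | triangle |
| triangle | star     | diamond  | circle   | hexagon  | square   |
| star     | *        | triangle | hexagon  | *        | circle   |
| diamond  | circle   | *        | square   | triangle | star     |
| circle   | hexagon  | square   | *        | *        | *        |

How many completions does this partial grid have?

Row 1, column 4: eliminating its row and column leaves {diamond}.
Row 1, column 5: eliminating its row and column leaves {circle, diamond}.
Row 2, column 2: eliminating its row and column leaves {diamond, square}.
Row 2, column 5: eliminating its row and column leaves {diamond, square}.
Row 4, column 2: eliminating its row and column leaves {diamond, square}.
Row 4, column 5: eliminating its row and column leaves {diamond, square}.
Row 5, column 3: eliminating its row and column leaves {hexagon}.
Row 6, column 4: eliminating its row and column leaves {triangle, diamond}.
Row 6, column 5: eliminating its row and column leaves {diamond, star}.
Row 6, column 6: eliminating its row and column leaves {diamond}.
Enumerating the assignments across these blanks that avoid any row or column repeat gives 2 completions.

2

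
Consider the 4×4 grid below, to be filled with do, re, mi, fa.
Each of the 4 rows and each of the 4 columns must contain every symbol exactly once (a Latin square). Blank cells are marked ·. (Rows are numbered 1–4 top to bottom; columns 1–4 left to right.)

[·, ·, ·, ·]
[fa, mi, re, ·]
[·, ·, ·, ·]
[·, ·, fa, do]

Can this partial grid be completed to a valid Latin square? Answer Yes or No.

Row 2, column 4: row 2 together with column 4 already contain {do, re, mi, fa} — every symbol — so nothing can go there. The grid has no valid completion.

No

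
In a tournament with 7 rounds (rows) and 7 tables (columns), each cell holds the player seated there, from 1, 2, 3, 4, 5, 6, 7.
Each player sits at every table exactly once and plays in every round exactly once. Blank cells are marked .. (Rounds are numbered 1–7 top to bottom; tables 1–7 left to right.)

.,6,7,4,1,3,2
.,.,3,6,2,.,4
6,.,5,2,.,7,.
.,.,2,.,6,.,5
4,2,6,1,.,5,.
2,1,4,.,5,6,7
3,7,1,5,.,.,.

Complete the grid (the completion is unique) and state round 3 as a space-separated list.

Round 1, table 1: round 1 has {1, 2, 3, 4, 6, 7} and table 1 has {2, 3, 4, 6}, leaving only 5.
Round 2, table 2: round 2 has {2, 3, 4, 6} and table 2 has {1, 2, 6, 7}, leaving only 5.
Round 2, table 6: round 2 has {2, 3, 4, 5, 6} and table 6 has {3, 5, 6, 7}, leaving only 1.
Round 2, table 1: round 2 has {1, 2, 3, 4, 5, 6} and table 1 has {2, 3, 4, 5, 6}, leaving only 7.
Round 4, table 1: round 4 has {2, 5, 6} and table 1 has {2, 3, 4, 5, 6, 7}, leaving only 1.
Round 4, table 6: round 4 has {1, 2, 5, 6} and table 6 has {1, 3, 5, 6, 7}, leaving only 4.
Round 4, table 2: round 4 has {1, 2, 4, 5, 6} and table 2 has {1, 2, 5, 6, 7}, leaving only 3.
Round 3, table 2: round 3 has {2, 5, 6, 7} and table 2 has {1, 2, 3, 5, 6, 7}, leaving only 4.
Round 3, table 5: round 3 has {2, 4, 5, 6, 7} and table 5 has {1, 2, 5, 6}, leaving only 3.
Round 3, table 7: round 3 has {2, 3, 4, 5, 6, 7} and table 7 has {2, 4, 5, 7}, leaving only 1.
So round 3 reads: 6 4 5 2 3 7 1.

6 4 5 2 3 7 1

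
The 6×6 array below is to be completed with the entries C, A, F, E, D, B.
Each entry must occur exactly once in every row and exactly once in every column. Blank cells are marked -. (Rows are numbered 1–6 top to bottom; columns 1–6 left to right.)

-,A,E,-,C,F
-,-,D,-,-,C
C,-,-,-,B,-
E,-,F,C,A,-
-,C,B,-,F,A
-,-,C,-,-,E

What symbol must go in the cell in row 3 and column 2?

E

Row 2, column 5: row 2 has {C, D} and column 5 has {C, A, F, B}, leaving only E.
Row 3, column 3: row 3 has {C, B} and column 3 has {C, F, E, D, B}, leaving only A.
Row 3, column 6: row 3 has {C, A, B} and column 6 has {C, A, F, E}, leaving only D.
Row 4, column 6: row 4 has {C, A, F, E} and column 6 has {C, A, F, E, D}, leaving only B.
Row 4, column 2: row 4 has {C, A, F, E, B} and column 2 has {C, A}, leaving only D.
Row 5, column 1: row 5 has {C, A, F, B} and column 1 has {C, E}, leaving only D.
Row 1, column 1: row 1 has {C, A, F, E} and column 1 has {C, E, D}, leaving only B.
Row 1, column 4: row 1 has {C, A, F, E, B} and column 4 has {C}, leaving only D.
Row 5, column 4: row 5 has {C, A, F, D, B} and column 4 has {C, D}, leaving only E.
Row 3, column 4: row 3 has {C, A, D, B} and column 4 has {C, E, D}, leaving only F.
Row 3 already has {C, A, F, D, B} and column 2 already has {C, A, D}, so row 3, column 2 must be E.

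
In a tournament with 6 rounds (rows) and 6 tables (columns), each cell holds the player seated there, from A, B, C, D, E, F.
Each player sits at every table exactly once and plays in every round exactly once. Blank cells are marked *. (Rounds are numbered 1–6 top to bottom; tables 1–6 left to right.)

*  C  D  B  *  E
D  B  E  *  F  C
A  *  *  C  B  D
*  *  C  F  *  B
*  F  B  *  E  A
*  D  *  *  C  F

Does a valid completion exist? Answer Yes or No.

No round or table among the givens repeats a symbol, and propagating forced cells runs into no contradiction.
One valid completion exists (for instance, F C D B A E / D B E A F C / A E F C B D / E A C F D B / C F B D E A / B D A E C F).

Yes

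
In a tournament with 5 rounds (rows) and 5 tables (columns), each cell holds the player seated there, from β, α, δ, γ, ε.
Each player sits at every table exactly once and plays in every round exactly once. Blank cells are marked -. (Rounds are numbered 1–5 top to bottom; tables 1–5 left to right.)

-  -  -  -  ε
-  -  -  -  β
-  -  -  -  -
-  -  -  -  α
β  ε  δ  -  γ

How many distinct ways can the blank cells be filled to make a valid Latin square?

56

Round 1, table 1: eliminating its round and table leaves {α, δ, γ}.
Round 1, table 2: eliminating its round and table leaves {β, α, δ, γ}.
Round 1, table 3: eliminating its round and table leaves {β, α, γ}.
Round 1, table 4: eliminating its round and table leaves {β, α, δ, γ}.
Round 2, table 1: eliminating its round and table leaves {α, δ, γ, ε}.
Round 2, table 2: eliminating its round and table leaves {α, δ, γ}.
Round 2, table 3: eliminating its round and table leaves {α, γ, ε}.
Round 2, table 4: eliminating its round and table leaves {α, δ, γ, ε}.
Round 3, table 1: eliminating its round and table leaves {α, δ, γ, ε}.
Round 3, table 2: eliminating its round and table leaves {β, α, δ, γ}.
Round 3, table 3: eliminating its round and table leaves {β, α, γ, ε}.
Round 3, table 4: eliminating its round and table leaves {β, α, δ, γ, ε}.
Round 3, table 5: eliminating its round and table leaves {δ}.
Round 4, table 1: eliminating its round and table leaves {δ, γ, ε}.
Round 4, table 2: eliminating its round and table leaves {β, δ, γ}.
Round 4, table 3: eliminating its round and table leaves {β, γ, ε}.
Round 4, table 4: eliminating its round and table leaves {β, δ, γ, ε}.
Round 5, table 4: eliminating its round and table leaves {α}.
Enumerating the assignments across these blanks that avoid any round or table repeat gives 56 completions.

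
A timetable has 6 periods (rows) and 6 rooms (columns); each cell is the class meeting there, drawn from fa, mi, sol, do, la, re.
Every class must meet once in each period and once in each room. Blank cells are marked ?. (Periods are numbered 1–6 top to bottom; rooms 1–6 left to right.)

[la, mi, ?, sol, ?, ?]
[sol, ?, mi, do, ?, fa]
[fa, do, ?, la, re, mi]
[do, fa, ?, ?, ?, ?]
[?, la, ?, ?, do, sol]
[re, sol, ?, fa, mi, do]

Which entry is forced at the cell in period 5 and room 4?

Period 1, room 5: period 1 has {mi, sol, la} and room 5 has {mi, do, re}, leaving only fa.
Period 1, room 6: period 1 has {fa, mi, sol, la} and room 6 has {fa, mi, sol, do}, leaving only re.
Period 1, room 3: period 1 has {fa, mi, sol, la, re} and room 3 has {mi}, leaving only do.
Period 2, room 2: period 2 has {fa, mi, sol, do} and room 2 has {fa, mi, sol, do, la}, leaving only re.
Period 2, room 5: period 2 has {fa, mi, sol, do, re} and room 5 has {fa, mi, do, re}, leaving only la.
Period 3, room 3: period 3 has {fa, mi, do, la, re} and room 3 has {mi, do}, leaving only sol.
Period 4, room 5: period 4 has {fa, do} and room 5 has {fa, mi, do, la, re}, leaving only sol.
Period 4, room 6: period 4 has {fa, sol, do} and room 6 has {fa, mi, sol, do, re}, leaving only la.
Period 4, room 3: period 4 has {fa, sol, do, la} and room 3 has {mi, sol, do}, leaving only re.
Period 4, room 4: period 4 has {fa, sol, do, la, re} and room 4 has {fa, sol, do, la}, leaving only mi.
Period 5 already has {sol, do, la} and room 4 already has {fa, mi, sol, do, la}, so period 5, room 4 must be re.

re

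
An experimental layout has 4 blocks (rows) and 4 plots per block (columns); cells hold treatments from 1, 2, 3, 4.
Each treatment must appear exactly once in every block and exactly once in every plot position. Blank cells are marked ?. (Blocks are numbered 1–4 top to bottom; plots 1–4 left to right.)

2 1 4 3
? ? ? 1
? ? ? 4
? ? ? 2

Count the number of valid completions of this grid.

4

Block 2, plot 1: eliminating its block and plot leaves {3, 4}.
Block 2, plot 2: eliminating its block and plot leaves {2, 3, 4}.
Block 2, plot 3: eliminating its block and plot leaves {2, 3}.
Block 3, plot 1: eliminating its block and plot leaves {1, 3}.
Block 3, plot 2: eliminating its block and plot leaves {2, 3}.
Block 3, plot 3: eliminating its block and plot leaves {1, 2, 3}.
Block 4, plot 1: eliminating its block and plot leaves {1, 3, 4}.
Block 4, plot 2: eliminating its block and plot leaves {3, 4}.
Block 4, plot 3: eliminating its block and plot leaves {1, 3}.
Enumerating the assignments across these blanks that avoid any block or plot repeat gives 4 completions.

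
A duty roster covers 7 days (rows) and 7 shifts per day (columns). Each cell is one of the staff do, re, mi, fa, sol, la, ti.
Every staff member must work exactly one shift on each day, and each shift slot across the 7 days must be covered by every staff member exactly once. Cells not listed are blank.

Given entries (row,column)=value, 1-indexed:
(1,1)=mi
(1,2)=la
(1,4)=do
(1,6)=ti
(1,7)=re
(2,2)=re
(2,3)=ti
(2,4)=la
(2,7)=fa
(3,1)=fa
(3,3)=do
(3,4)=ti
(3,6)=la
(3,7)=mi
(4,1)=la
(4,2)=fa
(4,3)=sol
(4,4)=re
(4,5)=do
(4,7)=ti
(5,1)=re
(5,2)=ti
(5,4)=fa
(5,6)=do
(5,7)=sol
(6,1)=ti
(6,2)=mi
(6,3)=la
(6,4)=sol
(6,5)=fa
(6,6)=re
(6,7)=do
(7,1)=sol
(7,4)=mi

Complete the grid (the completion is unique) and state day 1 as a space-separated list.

mi la fa do sol ti re

Day 1, shift 3: day 1 has {do, re, mi, la, ti} and shift 3 has {do, sol, la, ti}, leaving only fa.
Day 1, shift 5: day 1 has {do, re, mi, fa, la, ti} and shift 5 has {do, fa}, leaving only sol.
So day 1 reads: mi la fa do sol ti re.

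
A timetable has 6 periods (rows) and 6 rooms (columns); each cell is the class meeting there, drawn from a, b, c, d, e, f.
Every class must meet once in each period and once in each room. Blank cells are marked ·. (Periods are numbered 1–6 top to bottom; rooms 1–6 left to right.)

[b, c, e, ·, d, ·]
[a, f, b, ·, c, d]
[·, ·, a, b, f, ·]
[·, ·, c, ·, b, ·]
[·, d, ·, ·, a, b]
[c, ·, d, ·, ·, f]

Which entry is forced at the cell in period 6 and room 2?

b

Period 1, room 6: period 1 has {b, c, d, e} and room 6 has {b, d, f}, leaving only a.
Period 1, room 4: period 1 has {a, b, c, d, e} and room 4 has {b}, leaving only f.
Period 2, room 4: period 2 has {a, b, c, d, f} and room 4 has {b, f}, leaving only e.
Period 3, room 2: period 3 has {a, b, f} and room 2 has {c, d, f}, leaving only e.
Period 3, room 1: period 3 has {a, b, e, f} and room 1 has {a, b, c}, leaving only d.
Period 3, room 6: period 3 has {a, b, d, e, f} and room 6 has {a, b, d, f}, leaving only c.
Period 4, room 2: period 4 has {b, c} and room 2 has {c, d, e, f}, leaving only a.
Period 6 already has {c, d, f} and room 2 already has {a, c, d, e, f}, so period 6, room 2 must be b.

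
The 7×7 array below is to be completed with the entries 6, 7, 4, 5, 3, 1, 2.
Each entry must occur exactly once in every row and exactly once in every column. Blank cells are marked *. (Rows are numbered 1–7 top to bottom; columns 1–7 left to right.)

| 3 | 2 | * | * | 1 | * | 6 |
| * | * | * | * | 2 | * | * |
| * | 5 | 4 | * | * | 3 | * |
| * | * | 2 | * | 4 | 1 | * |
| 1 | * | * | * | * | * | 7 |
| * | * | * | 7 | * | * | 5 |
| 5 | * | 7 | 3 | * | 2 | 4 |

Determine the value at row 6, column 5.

3

Row 1, column 3: row 1 has {6, 3, 1, 2} and column 3 has {7, 4, 2}, leaving only 5.
Row 1, column 4: row 1 has {6, 5, 3, 1, 2} and column 4 has {7, 3}, leaving only 4.
Row 1, column 6: row 1 has {6, 4, 5, 3, 1, 2} and column 6 has {3, 1, 2}, leaving only 7.
Row 4, column 7: row 4 has {4, 1, 2} and column 7 has {6, 7, 4, 5}, leaving only 3.
Row 2, column 7: row 2 has {2} and column 7 has {6, 7, 4, 5, 3}, leaving only 1.
Row 3, column 7: row 3 has {4, 5, 3} and column 7 has {6, 7, 4, 5, 3, 1}, leaving only 2.
Row 7, column 5: row 7 has {7, 4, 5, 3, 2} and column 5 has {4, 1, 2}, leaving only 6.
Row 6 already has {7, 5} and column 5 already has {6, 4, 1, 2}, so row 6, column 5 must be 3.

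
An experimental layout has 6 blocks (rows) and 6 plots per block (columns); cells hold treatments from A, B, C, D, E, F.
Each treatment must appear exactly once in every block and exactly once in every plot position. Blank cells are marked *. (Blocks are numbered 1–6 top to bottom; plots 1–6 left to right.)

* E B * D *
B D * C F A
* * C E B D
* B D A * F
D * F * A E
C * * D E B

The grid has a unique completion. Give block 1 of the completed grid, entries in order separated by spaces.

A E B F D C

Block 1, plot 4: block 1 has {B, D, E} and plot 4 has {A, C, D, E}, leaving only F.
Block 1, plot 1: block 1 has {B, D, E, F} and plot 1 has {B, C, D}, leaving only A.
Block 1, plot 6: block 1 has {A, B, D, E, F} and plot 6 has {A, B, D, E, F}, leaving only C.
So block 1 reads: A E B F D C.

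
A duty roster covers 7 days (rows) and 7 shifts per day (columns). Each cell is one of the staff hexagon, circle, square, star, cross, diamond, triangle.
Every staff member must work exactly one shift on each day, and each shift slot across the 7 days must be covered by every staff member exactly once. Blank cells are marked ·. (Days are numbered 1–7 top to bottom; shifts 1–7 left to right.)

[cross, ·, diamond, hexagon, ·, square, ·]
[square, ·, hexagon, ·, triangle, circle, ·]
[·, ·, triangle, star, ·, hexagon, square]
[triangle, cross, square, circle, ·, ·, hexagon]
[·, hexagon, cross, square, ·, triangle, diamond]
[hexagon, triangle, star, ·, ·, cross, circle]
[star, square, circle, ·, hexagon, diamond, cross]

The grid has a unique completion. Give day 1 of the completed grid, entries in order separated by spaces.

cross star diamond hexagon circle square triangle

Day 2, shift 7: day 2 has {hexagon, circle, square, triangle} and shift 7 has {hexagon, circle, square, cross, diamond}, leaving only star.
Day 1, shift 7: day 1 has {hexagon, square, cross, diamond} and shift 7 has {hexagon, circle, square, star, cross, diamond}, leaving only triangle.
Day 2, shift 2: day 2 has {hexagon, circle, square, star, triangle} and shift 2 has {hexagon, square, cross, triangle}, leaving only diamond.
Day 2, shift 4: day 2 has {hexagon, circle, square, star, diamond, triangle} and shift 4 has {hexagon, circle, square, star}, leaving only cross.
Day 3, shift 2: day 3 has {hexagon, square, star, triangle} and shift 2 has {hexagon, square, cross, diamond, triangle}, leaving only circle.
Day 1, shift 2: day 1 has {hexagon, square, cross, diamond, triangle} and shift 2 has {hexagon, circle, square, cross, diamond, triangle}, leaving only star.
Day 1, shift 5: day 1 has {hexagon, square, star, cross, diamond, triangle} and shift 5 has {hexagon, triangle}, leaving only circle.
So day 1 reads: cross star diamond hexagon circle square triangle.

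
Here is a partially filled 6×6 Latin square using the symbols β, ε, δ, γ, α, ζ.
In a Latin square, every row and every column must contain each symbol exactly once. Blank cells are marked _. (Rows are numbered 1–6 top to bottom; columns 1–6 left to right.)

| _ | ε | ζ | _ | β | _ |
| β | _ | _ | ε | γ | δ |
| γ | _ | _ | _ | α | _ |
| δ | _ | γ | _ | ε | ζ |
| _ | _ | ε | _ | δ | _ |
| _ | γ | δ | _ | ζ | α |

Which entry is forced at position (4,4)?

Row 1, column 1: row 1 has {β, ε, ζ} and column 1 has {β, δ, γ}, leaving only α.
Row 1, column 6: row 1 has {β, ε, α, ζ} and column 6 has {δ, α, ζ}, leaving only γ.
Row 1, column 4: row 1 has {β, ε, γ, α, ζ} and column 4 has {ε}, leaving only δ.
Row 2, column 3: row 2 has {β, ε, δ, γ} and column 3 has {ε, δ, γ, ζ}, leaving only α.
Row 2, column 2: row 2 has {β, ε, δ, γ, α} and column 2 has {ε, γ}, leaving only ζ.
Row 3, column 3: row 3 has {γ, α} and column 3 has {ε, δ, γ, α, ζ}, leaving only β.
Row 3, column 2: row 3 has {β, γ, α} and column 2 has {ε, γ, ζ}, leaving only δ.
Row 3, column 4: row 3 has {β, δ, γ, α} and column 4 has {ε, δ}, leaving only ζ.
Row 3, column 6: row 3 has {β, δ, γ, α, ζ} and column 6 has {δ, γ, α, ζ}, leaving only ε.
Row 5, column 1: row 5 has {ε, δ} and column 1 has {β, δ, γ, α}, leaving only ζ.
Row 5, column 6: row 5 has {ε, δ, ζ} and column 6 has {ε, δ, γ, α, ζ}, leaving only β.
Row 5, column 2: row 5 has {β, ε, δ, ζ} and column 2 has {ε, δ, γ, ζ}, leaving only α.
Row 4, column 2: row 4 has {ε, δ, γ, ζ} and column 2 has {ε, δ, γ, α, ζ}, leaving only β.
Row 4 already has {β, ε, δ, γ, ζ} and column 4 already has {ε, δ, ζ}, so row 4, column 4 must be α.

α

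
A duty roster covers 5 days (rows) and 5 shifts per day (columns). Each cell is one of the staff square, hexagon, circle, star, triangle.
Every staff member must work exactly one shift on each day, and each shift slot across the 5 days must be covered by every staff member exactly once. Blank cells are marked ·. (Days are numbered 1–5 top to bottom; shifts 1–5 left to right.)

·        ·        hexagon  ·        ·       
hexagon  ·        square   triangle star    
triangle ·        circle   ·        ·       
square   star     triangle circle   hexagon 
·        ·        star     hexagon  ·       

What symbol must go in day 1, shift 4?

Day 2, shift 2: day 2 has {square, hexagon, star, triangle} and shift 2 has {star}, leaving only circle.
Day 3, shift 5: day 3 has {circle, triangle} and shift 5 has {hexagon, star}, leaving only square.
Day 3, shift 2: day 3 has {square, circle, triangle} and shift 2 has {circle, star}, leaving only hexagon.
Day 3, shift 4: day 3 has {square, hexagon, circle, triangle} and shift 4 has {hexagon, circle, triangle}, leaving only star.
Day 1 already has {hexagon} and shift 4 already has {hexagon, circle, star, triangle}, so day 1, shift 4 must be square.

square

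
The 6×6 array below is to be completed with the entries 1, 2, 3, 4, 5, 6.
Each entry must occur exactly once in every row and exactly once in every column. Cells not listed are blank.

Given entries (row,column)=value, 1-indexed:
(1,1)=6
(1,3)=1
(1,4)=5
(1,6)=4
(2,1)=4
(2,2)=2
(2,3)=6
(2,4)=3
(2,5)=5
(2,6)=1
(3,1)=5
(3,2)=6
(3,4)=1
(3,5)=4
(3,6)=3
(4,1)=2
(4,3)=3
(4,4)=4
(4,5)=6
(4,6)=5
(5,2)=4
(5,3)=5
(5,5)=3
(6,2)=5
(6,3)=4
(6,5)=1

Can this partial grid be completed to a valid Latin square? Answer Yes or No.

No row or column among the givens repeats a symbol, and propagating forced cells runs into no contradiction.
One valid completion exists (for instance, 6 3 1 5 2 4 / 4 2 6 3 5 1 / 5 6 2 1 4 3 / 2 1 3 4 6 5 / 1 4 5 6 3 2 / 3 5 4 2 1 6).

Yes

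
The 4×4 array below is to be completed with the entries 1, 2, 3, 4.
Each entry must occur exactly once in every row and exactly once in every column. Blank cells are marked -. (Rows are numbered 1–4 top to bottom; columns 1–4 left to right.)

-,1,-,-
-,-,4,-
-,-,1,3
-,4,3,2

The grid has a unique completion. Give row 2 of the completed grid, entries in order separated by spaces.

2 3 4 1

Row 2, column 4: row 2 has {4} and column 4 has {2, 3}, leaving only 1.
Row 1, column 3: row 1 has {1} and column 3 has {1, 3, 4}, leaving only 2.
Row 1, column 4: row 1 has {1, 2} and column 4 has {1, 2, 3}, leaving only 4.
Row 1, column 1: row 1 has {1, 2, 4} and column 1 has {}, leaving only 3.
Row 2, column 1: row 2 has {1, 4} and column 1 has {3}, leaving only 2.
Row 2, column 2: row 2 has {1, 2, 4} and column 2 has {1, 4}, leaving only 3.
So row 2 reads: 2 3 4 1.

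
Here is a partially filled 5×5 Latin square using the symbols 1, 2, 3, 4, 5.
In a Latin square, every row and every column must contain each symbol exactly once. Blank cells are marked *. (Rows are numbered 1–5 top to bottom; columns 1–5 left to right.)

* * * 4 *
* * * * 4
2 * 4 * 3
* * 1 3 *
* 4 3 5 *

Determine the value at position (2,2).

1

Row 3, column 4: row 3 has {2, 3, 4} and column 4 has {3, 4, 5}, leaving only 1.
Row 2, column 4: row 2 has {4} and column 4 has {1, 3, 4, 5}, leaving only 2.
Row 2, column 3: row 2 has {2, 4} and column 3 has {1, 3, 4}, leaving only 5.
Row 1, column 3: row 1 has {4} and column 3 has {1, 3, 4, 5}, leaving only 2.
Row 3, column 2: row 3 has {1, 2, 3, 4} and column 2 has {4}, leaving only 5.
Row 4, column 2: row 4 has {1, 3} and column 2 has {4, 5}, leaving only 2.
Row 4, column 5: row 4 has {1, 2, 3} and column 5 has {3, 4}, leaving only 5.
Row 1, column 5: row 1 has {2, 4} and column 5 has {3, 4, 5}, leaving only 1.
Row 1, column 2: row 1 has {1, 2, 4} and column 2 has {2, 4, 5}, leaving only 3.
Row 2 already has {2, 4, 5} and column 2 already has {2, 3, 4, 5}, so row 2, column 2 must be 1.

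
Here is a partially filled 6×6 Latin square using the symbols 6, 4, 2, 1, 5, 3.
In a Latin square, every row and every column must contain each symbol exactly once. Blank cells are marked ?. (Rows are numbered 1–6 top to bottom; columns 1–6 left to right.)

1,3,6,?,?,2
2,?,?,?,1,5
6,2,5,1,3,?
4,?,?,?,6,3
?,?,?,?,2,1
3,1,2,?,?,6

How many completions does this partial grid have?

4

Row 1, column 4: eliminating its row and column leaves {4, 5}.
Row 1, column 5: eliminating its row and column leaves {4, 5}.
Row 2, column 2: eliminating its row and column leaves {6, 4}.
Row 2, column 3: eliminating its row and column leaves {4, 3}.
Row 2, column 4: eliminating its row and column leaves {6, 4, 3}.
Row 3, column 6: eliminating its row and column leaves {4}.
Row 4, column 2: eliminating its row and column leaves {5}.
Row 4, column 3: eliminating its row and column leaves {1}.
Row 4, column 4: eliminating its row and column leaves {2, 5}.
Row 5, column 1: eliminating its row and column leaves {5}.
Row 5, column 2: eliminating its row and column leaves {6, 4, 5}.
Row 5, column 3: eliminating its row and column leaves {4, 3}.
Row 5, column 4: eliminating its row and column leaves {6, 4, 5, 3}.
Row 6, column 4: eliminating its row and column leaves {4, 5}.
Row 6, column 5: eliminating its row and column leaves {4, 5}.
Enumerating the assignments across these blanks that avoid any row or column repeat gives 4 completions.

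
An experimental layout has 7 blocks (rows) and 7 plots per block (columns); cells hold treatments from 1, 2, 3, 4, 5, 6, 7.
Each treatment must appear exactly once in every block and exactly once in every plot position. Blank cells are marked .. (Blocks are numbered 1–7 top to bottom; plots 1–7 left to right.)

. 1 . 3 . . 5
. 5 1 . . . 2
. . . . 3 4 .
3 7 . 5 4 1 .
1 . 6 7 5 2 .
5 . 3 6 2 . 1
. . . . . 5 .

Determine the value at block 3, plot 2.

2

Block 2, plot 4: block 2 has {1, 2, 5} and plot 4 has {3, 5, 6, 7}, leaving only 4.
Block 4, plot 3: block 4 has {1, 3, 4, 5, 7} and plot 3 has {1, 3, 6}, leaving only 2.
Block 4, plot 7: block 4 has {1, 2, 3, 4, 5, 7} and plot 7 has {1, 2, 5}, leaving only 6.
Block 3, plot 7: block 3 has {3, 4} and plot 7 has {1, 2, 5, 6}, leaving only 7.
Block 3, plot 3: block 3 has {3, 4, 7} and plot 3 has {1, 2, 3, 6}, leaving only 5.
Block 6, plot 2: block 6 has {1, 2, 3, 5, 6} and plot 2 has {1, 5, 7}, leaving only 4.
Block 5, plot 2: block 5 has {1, 2, 5, 6, 7} and plot 2 has {1, 4, 5, 7}, leaving only 3.
Block 5, plot 7: block 5 has {1, 2, 3, 5, 6, 7} and plot 7 has {1, 2, 5, 6, 7}, leaving only 4.
Block 6, plot 6: block 6 has {1, 2, 3, 4, 5, 6} and plot 6 has {1, 2, 4, 5}, leaving only 7.
Block 1, plot 6: block 1 has {1, 3, 5} and plot 6 has {1, 2, 4, 5, 7}, leaving only 6.
Block 1, plot 5: block 1 has {1, 3, 5, 6} and plot 5 has {2, 3, 4, 5}, leaving only 7.
Block 1, plot 3: block 1 has {1, 3, 5, 6, 7} and plot 3 has {1, 2, 3, 5, 6}, leaving only 4.
Block 1, plot 1: block 1 has {1, 3, 4, 5, 6, 7} and plot 1 has {1, 3, 5}, leaving only 2.
Block 2, plot 5: block 2 has {1, 2, 4, 5} and plot 5 has {2, 3, 4, 5, 7}, leaving only 6.
Block 2, plot 1: block 2 has {1, 2, 4, 5, 6} and plot 1 has {1, 2, 3, 5}, leaving only 7.
Block 2, plot 6: block 2 has {1, 2, 4, 5, 6, 7} and plot 6 has {1, 2, 4, 5, 6, 7}, leaving only 3.
Block 3, plot 1: block 3 has {3, 4, 5, 7} and plot 1 has {1, 2, 3, 5, 7}, leaving only 6.
Block 3 already has {3, 4, 5, 6, 7} and plot 2 already has {1, 3, 4, 5, 7}, so block 3, plot 2 must be 2.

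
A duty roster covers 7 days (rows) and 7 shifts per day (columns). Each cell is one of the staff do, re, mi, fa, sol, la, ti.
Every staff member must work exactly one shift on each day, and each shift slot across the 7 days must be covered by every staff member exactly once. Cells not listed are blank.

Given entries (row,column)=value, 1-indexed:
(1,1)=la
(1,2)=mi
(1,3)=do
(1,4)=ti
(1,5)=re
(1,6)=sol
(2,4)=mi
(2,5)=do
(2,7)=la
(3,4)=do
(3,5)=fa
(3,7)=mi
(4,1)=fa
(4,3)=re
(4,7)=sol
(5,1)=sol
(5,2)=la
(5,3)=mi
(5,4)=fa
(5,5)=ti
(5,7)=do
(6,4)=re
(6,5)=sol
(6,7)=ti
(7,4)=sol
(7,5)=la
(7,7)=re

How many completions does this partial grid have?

Day 1, shift 7: eliminating its day and shift leaves {fa}.
Day 2, shift 1: eliminating its day and shift leaves {re, ti}.
Day 2, shift 2: eliminating its day and shift leaves {re, fa, sol, ti}.
Day 2, shift 3: eliminating its day and shift leaves {fa, sol, ti}.
Day 2, shift 6: eliminating its day and shift leaves {re, fa, ti}.
Day 3, shift 1: eliminating its day and shift leaves {re, ti}.
Day 3, shift 2: eliminating its day and shift leaves {re, sol, ti}.
Day 3, shift 3: eliminating its day and shift leaves {sol, la, ti}.
Day 3, shift 6: eliminating its day and shift leaves {re, la, ti}.
Day 4, shift 2: eliminating its day and shift leaves {do, ti}.
Day 4, shift 4: eliminating its day and shift leaves {la}.
Day 4, shift 5: eliminating its day and shift leaves {mi}.
Day 4, shift 6: eliminating its day and shift leaves {do, mi, la, ti}.
Day 5, shift 6: eliminating its day and shift leaves {re}.
Day 6, shift 1: eliminating its day and shift leaves {do, mi}.
Day 6, shift 2: eliminating its day and shift leaves {do, fa}.
Day 6, shift 3: eliminating its day and shift leaves {fa, la}.
Day 6, shift 6: eliminating its day and shift leaves {do, mi, fa, la}.
Day 7, shift 1: eliminating its day and shift leaves {do, mi, ti}.
Day 7, shift 2: eliminating its day and shift leaves {do, fa, ti}.
Day 7, shift 3: eliminating its day and shift leaves {fa, ti}.
Day 7, shift 6: eliminating its day and shift leaves {do, mi, fa, ti}.
Enumerating the assignments across these blanks that avoid any day or shift repeat gives 9 completions.

9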